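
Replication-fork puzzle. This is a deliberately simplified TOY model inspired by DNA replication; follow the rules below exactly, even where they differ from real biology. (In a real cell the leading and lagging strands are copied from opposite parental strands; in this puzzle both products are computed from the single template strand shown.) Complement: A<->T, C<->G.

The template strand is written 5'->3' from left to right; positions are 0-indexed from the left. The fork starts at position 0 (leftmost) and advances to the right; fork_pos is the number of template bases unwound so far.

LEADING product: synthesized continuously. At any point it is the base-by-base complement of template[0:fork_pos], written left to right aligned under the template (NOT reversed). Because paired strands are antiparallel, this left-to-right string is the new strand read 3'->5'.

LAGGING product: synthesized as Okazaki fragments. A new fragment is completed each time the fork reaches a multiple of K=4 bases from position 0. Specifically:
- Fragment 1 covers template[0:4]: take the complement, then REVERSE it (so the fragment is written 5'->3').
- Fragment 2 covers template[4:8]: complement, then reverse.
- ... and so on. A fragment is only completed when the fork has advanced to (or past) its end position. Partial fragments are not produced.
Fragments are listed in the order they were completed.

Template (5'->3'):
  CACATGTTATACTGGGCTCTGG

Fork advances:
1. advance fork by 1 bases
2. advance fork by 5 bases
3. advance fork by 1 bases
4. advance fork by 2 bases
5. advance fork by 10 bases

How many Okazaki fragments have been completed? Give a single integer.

Step 1: advance 1 -> fork_pos = 0 + 1 = 1. Next multiple of 4 is 4 (not reached); still 0 fragment(s).
Step 2: advance 5 -> fork_pos = 1 + 5 = 6. Reached multiple(s) of 4: 4 -> fragment 1 completed (1 total).
Step 3: advance 1 -> fork_pos = 6 + 1 = 7. Next multiple of 4 is 8 (not reached); still 1 fragment(s).
Step 4: advance 2 -> fork_pos = 7 + 2 = 9. Reached multiple(s) of 4: 8 -> fragment 2 completed (2 total).
Step 5: advance 10 -> fork_pos = 9 + 10 = 19. Reached multiple(s) of 4: 12, 16 -> fragments 3-4 completed (4 total).
Check: final fork_pos = 19; the multiples of 4 that are <= 19 are 4..16 -> 19 // 4 = 4 completed fragment(s).

Answer: 4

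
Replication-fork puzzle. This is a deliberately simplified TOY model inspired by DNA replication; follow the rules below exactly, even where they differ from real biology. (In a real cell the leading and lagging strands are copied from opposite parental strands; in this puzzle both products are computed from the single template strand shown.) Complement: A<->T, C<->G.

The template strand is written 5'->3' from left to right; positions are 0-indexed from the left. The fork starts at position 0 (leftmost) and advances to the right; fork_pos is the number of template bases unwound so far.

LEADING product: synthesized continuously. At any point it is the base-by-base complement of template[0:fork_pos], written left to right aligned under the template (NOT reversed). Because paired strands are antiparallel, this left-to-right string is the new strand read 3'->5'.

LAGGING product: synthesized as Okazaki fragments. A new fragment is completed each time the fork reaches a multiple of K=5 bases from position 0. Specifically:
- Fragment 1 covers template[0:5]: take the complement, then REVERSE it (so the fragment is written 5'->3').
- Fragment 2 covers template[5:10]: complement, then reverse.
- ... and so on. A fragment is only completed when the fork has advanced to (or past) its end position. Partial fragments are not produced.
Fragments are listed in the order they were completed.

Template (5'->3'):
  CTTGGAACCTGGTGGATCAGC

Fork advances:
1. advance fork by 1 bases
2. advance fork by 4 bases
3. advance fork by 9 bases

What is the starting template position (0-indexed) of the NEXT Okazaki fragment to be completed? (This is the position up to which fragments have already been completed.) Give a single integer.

Answer: 10

Derivation:
Step 1: advance 1 -> fork_pos = 0 + 1 = 1. Next multiple of 5 is 5 (not reached); still 0 fragment(s).
Step 2: advance 4 -> fork_pos = 1 + 4 = 5. Reached multiple(s) of 5: 5 -> fragment 1 completed (1 total).
Step 3: advance 9 -> fork_pos = 5 + 9 = 14. Reached multiple(s) of 5: 10 -> fragment 2 completed (2 total).
2 fragment(s) completed, covering template[0:10] (2 x 5 = 10). The next fragment, fragment 3, covers template[10:15], so it starts at position 10.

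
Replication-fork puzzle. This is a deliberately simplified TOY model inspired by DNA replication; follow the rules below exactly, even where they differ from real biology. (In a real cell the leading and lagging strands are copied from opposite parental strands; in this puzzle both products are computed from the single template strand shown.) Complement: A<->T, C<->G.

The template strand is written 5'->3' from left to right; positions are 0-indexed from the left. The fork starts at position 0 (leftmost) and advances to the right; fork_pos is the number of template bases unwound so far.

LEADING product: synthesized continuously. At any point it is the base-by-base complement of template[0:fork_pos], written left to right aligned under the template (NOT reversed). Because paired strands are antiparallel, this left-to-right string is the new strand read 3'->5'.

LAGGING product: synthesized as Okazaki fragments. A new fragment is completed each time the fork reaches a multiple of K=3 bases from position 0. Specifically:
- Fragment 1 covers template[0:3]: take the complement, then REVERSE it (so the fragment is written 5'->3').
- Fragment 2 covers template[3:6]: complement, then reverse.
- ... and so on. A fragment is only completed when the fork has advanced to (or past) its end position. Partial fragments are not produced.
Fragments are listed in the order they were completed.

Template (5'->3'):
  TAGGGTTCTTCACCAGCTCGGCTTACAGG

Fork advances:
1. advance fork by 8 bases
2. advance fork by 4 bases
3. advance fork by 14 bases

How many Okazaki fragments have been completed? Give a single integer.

Step 1: advance 8 -> fork_pos = 0 + 8 = 8. Reached multiple(s) of 3: 3, 6 -> fragments 1-2 completed (2 total).
Step 2: advance 4 -> fork_pos = 8 + 4 = 12. Reached multiple(s) of 3: 9, 12 -> fragments 3-4 completed (4 total).
Step 3: advance 14 -> fork_pos = 12 + 14 = 26. Reached multiple(s) of 3: 15, 18, 21, 24 -> fragments 5-8 completed (8 total).
Check: final fork_pos = 26; the multiples of 3 that are <= 26 are 3..24 -> 26 // 3 = 8 completed fragment(s).

Answer: 8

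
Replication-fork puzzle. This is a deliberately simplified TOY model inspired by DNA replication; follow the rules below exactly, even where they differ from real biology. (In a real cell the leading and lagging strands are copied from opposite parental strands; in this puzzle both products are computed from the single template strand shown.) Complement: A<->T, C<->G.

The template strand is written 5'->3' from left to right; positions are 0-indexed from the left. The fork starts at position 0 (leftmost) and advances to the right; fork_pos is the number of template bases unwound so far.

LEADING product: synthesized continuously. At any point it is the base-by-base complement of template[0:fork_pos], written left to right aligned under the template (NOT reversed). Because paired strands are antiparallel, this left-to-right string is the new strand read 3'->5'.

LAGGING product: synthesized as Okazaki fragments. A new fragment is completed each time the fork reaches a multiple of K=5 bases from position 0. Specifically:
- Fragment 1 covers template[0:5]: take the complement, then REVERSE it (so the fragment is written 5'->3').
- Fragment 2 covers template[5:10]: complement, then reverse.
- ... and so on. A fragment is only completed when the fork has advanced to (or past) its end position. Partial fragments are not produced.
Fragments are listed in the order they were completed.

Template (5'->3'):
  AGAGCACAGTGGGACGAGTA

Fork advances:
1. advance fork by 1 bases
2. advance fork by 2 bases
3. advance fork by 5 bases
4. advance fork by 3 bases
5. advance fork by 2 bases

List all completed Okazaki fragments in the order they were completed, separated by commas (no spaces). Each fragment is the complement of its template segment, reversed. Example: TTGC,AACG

Answer: GCTCT,ACTGT

Derivation:
Step 1: advance 1 -> fork_pos = 0 + 1 = 1. Next multiple of 5 is 5 (not reached); still 0 fragment(s).
Step 2: advance 2 -> fork_pos = 1 + 2 = 3. Next multiple of 5 is 5 (not reached); still 0 fragment(s).
Step 3: advance 5 -> fork_pos = 3 + 5 = 8. Reached multiple(s) of 5: 5 -> fragment 1 completed (1 total).
Step 4: advance 3 -> fork_pos = 8 + 3 = 11. Reached multiple(s) of 5: 10 -> fragment 2 completed (2 total).
Step 5: advance 2 -> fork_pos = 11 + 2 = 13. Next multiple of 5 is 15 (not reached); still 2 fragment(s).
Final fork_pos = 13, so 2 fragment(s) are complete. Build each: template segment -> complement -> reverse.
Fragment 1: template[0:5] = AGAGC -> complement TCTCG -> reversed GCTCT
Fragment 2: template[5:10] = ACAGT -> complement TGTCA -> reversed ACTGT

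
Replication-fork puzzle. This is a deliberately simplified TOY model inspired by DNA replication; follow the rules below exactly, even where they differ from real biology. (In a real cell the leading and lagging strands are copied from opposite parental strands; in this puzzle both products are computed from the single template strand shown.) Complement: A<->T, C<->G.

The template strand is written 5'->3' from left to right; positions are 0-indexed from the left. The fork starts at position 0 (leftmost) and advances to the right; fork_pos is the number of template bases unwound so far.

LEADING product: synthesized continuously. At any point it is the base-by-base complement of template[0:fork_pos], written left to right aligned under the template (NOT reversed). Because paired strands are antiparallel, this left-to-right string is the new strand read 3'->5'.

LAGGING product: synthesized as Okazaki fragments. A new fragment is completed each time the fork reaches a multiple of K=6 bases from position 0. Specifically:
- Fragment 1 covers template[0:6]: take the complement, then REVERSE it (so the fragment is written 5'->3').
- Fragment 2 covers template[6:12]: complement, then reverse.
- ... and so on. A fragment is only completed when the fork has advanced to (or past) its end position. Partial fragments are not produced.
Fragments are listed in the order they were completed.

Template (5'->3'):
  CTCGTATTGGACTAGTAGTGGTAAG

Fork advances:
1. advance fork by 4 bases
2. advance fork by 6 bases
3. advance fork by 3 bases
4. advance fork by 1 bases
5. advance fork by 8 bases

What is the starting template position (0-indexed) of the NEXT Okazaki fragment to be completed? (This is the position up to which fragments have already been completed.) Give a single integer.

Step 1: advance 4 -> fork_pos = 0 + 4 = 4. Next multiple of 6 is 6 (not reached); still 0 fragment(s).
Step 2: advance 6 -> fork_pos = 4 + 6 = 10. Reached multiple(s) of 6: 6 -> fragment 1 completed (1 total).
Step 3: advance 3 -> fork_pos = 10 + 3 = 13. Reached multiple(s) of 6: 12 -> fragment 2 completed (2 total).
Step 4: advance 1 -> fork_pos = 13 + 1 = 14. Next multiple of 6 is 18 (not reached); still 2 fragment(s).
Step 5: advance 8 -> fork_pos = 14 + 8 = 22. Reached multiple(s) of 6: 18 -> fragment 3 completed (3 total).
3 fragment(s) completed, covering template[0:18] (3 x 6 = 18). The next fragment, fragment 4, covers template[18:24], so it starts at position 18.

Answer: 18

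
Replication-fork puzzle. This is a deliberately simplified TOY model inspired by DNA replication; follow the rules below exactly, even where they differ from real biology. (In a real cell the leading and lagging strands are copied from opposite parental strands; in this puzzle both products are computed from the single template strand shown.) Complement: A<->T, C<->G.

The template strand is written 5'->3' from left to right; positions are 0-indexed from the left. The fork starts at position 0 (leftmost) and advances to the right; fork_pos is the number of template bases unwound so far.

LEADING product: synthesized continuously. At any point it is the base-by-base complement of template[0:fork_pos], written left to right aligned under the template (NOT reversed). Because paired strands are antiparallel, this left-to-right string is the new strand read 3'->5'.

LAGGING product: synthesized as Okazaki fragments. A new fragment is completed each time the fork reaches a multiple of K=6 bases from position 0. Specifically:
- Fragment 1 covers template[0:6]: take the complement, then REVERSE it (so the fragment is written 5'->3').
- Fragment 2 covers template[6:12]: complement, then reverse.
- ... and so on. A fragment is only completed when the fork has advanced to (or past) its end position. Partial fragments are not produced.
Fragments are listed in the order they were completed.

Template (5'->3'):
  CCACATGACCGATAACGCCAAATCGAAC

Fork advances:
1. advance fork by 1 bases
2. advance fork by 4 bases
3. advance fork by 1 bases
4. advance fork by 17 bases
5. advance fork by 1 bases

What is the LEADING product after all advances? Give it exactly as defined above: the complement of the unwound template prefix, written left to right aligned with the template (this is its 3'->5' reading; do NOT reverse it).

Step 1: advance 1 -> fork_pos = 0 + 1 = 1.
Step 2: advance 4 -> fork_pos = 1 + 4 = 5.
Step 3: advance 1 -> fork_pos = 5 + 1 = 6.
Step 4: advance 17 -> fork_pos = 6 + 17 = 23.
Step 5: advance 1 -> fork_pos = 23 + 1 = 24.
Unwound prefix: template[0:24] = CCACATGACCGATAACGCCAAATC
Complement it base by base (A<->T, C<->G), keeping left-to-right order:
  [0:5] CCACA -> GGTGT
  [5:10] TGACC -> ACTGG
  [10:15] GATAA -> CTATT
  [15:20] CGCCA -> GCGGT
  [20:24] AATC -> TTAG
Concatenate: GGTGTACTGGCTATTGCGGTTTAG (length 24; written aligned with the template, i.e. 3'->5').

Answer: GGTGTACTGGCTATTGCGGTTTAG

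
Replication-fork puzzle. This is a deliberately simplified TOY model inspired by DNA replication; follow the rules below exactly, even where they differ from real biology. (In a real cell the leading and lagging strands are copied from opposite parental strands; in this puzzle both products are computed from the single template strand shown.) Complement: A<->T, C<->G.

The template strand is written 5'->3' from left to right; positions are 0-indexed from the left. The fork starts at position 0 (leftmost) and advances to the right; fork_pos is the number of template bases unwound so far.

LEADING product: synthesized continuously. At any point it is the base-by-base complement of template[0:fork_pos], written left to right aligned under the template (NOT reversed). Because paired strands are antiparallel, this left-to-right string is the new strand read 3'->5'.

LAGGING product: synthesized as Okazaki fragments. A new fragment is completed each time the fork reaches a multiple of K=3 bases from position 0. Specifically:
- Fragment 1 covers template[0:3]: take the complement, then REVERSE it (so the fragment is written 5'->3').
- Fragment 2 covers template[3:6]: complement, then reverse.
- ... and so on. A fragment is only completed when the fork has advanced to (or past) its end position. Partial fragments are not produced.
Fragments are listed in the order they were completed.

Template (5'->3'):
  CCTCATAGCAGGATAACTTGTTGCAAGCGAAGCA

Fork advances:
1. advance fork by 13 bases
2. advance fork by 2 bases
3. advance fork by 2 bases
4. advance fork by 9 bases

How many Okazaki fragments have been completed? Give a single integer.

Answer: 8

Derivation:
Step 1: advance 13 -> fork_pos = 0 + 13 = 13. Reached multiple(s) of 3: 3, 6, 9, 12 -> fragments 1-4 completed (4 total).
Step 2: advance 2 -> fork_pos = 13 + 2 = 15. Reached multiple(s) of 3: 15 -> fragment 5 completed (5 total).
Step 3: advance 2 -> fork_pos = 15 + 2 = 17. Next multiple of 3 is 18 (not reached); still 5 fragment(s).
Step 4: advance 9 -> fork_pos = 17 + 9 = 26. Reached multiple(s) of 3: 18, 21, 24 -> fragments 6-8 completed (8 total).
Check: final fork_pos = 26; the multiples of 3 that are <= 26 are 3..24 -> 26 // 3 = 8 completed fragment(s).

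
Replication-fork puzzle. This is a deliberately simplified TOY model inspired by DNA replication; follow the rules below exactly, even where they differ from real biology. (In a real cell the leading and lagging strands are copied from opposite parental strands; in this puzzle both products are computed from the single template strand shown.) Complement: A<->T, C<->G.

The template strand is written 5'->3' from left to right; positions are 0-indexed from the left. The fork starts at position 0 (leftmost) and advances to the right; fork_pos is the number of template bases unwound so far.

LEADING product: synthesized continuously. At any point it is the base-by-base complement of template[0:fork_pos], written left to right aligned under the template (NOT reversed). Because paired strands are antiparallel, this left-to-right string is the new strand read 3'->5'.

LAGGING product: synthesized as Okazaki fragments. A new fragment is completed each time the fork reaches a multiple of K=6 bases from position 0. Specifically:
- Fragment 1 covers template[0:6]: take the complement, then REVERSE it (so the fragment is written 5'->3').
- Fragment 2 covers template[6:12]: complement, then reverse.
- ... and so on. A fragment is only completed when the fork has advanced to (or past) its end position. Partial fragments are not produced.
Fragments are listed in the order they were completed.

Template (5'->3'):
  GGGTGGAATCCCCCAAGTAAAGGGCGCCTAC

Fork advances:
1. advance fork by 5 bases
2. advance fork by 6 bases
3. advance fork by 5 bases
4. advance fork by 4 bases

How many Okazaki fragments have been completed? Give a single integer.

Step 1: advance 5 -> fork_pos = 0 + 5 = 5. Next multiple of 6 is 6 (not reached); still 0 fragment(s).
Step 2: advance 6 -> fork_pos = 5 + 6 = 11. Reached multiple(s) of 6: 6 -> fragment 1 completed (1 total).
Step 3: advance 5 -> fork_pos = 11 + 5 = 16. Reached multiple(s) of 6: 12 -> fragment 2 completed (2 total).
Step 4: advance 4 -> fork_pos = 16 + 4 = 20. Reached multiple(s) of 6: 18 -> fragment 3 completed (3 total).
Check: final fork_pos = 20; the multiples of 6 that are <= 20 are 6..18 -> 20 // 6 = 3 completed fragment(s).

Answer: 3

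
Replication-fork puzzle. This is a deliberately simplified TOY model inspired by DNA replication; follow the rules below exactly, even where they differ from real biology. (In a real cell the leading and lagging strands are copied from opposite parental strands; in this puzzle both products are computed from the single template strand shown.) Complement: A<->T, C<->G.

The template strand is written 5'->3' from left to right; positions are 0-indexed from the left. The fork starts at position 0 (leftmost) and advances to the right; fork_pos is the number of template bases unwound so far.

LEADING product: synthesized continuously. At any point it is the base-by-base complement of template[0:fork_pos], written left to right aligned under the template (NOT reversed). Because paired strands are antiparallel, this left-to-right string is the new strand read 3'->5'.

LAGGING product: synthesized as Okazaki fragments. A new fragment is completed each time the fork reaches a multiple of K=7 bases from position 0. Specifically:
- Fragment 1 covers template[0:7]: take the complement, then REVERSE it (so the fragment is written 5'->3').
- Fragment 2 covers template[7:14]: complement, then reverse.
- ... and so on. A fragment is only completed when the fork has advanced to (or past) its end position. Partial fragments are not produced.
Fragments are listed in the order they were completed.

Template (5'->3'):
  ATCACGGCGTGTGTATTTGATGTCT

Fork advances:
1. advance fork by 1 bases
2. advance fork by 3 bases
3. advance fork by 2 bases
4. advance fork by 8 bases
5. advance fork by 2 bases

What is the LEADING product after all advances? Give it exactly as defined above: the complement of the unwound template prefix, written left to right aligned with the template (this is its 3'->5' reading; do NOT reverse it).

Step 1: advance 1 -> fork_pos = 0 + 1 = 1.
Step 2: advance 3 -> fork_pos = 1 + 3 = 4.
Step 3: advance 2 -> fork_pos = 4 + 2 = 6.
Step 4: advance 8 -> fork_pos = 6 + 8 = 14.
Step 5: advance 2 -> fork_pos = 14 + 2 = 16.
Unwound prefix: template[0:16] = ATCACGGCGTGTGTAT
Complement it base by base (A<->T, C<->G), keeping left-to-right order:
  [0:5] ATCAC -> TAGTG
  [5:10] GGCGT -> CCGCA
  [10:15] GTGTA -> CACAT
  [15:16] T -> A
Concatenate: TAGTGCCGCACACATA (length 16; written aligned with the template, i.e. 3'->5').

Answer: TAGTGCCGCACACATA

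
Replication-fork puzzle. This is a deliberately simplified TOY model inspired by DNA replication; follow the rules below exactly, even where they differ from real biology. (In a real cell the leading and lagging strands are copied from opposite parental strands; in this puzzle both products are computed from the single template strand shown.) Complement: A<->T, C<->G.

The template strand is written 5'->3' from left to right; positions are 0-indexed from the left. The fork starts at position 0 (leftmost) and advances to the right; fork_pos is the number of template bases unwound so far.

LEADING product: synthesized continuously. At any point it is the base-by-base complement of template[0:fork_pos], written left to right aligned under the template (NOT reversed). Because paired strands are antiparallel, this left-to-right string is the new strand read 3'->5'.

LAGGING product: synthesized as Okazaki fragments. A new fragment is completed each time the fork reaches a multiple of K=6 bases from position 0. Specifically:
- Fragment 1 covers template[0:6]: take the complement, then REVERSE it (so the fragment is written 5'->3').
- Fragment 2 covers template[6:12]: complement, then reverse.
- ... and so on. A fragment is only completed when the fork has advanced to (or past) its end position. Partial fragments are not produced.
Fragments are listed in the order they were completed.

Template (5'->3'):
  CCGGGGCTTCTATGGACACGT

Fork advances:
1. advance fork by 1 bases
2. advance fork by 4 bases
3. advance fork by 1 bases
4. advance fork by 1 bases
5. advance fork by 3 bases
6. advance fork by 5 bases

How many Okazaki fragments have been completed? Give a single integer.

Answer: 2

Derivation:
Step 1: advance 1 -> fork_pos = 0 + 1 = 1. Next multiple of 6 is 6 (not reached); still 0 fragment(s).
Step 2: advance 4 -> fork_pos = 1 + 4 = 5. Next multiple of 6 is 6 (not reached); still 0 fragment(s).
Step 3: advance 1 -> fork_pos = 5 + 1 = 6. Reached multiple(s) of 6: 6 -> fragment 1 completed (1 total).
Step 4: advance 1 -> fork_pos = 6 + 1 = 7. Next multiple of 6 is 12 (not reached); still 1 fragment(s).
Step 5: advance 3 -> fork_pos = 7 + 3 = 10. Next multiple of 6 is 12 (not reached); still 1 fragment(s).
Step 6: advance 5 -> fork_pos = 10 + 5 = 15. Reached multiple(s) of 6: 12 -> fragment 2 completed (2 total).
Check: final fork_pos = 15; the multiples of 6 that are <= 15 are 6..12 -> 15 // 6 = 2 completed fragment(s).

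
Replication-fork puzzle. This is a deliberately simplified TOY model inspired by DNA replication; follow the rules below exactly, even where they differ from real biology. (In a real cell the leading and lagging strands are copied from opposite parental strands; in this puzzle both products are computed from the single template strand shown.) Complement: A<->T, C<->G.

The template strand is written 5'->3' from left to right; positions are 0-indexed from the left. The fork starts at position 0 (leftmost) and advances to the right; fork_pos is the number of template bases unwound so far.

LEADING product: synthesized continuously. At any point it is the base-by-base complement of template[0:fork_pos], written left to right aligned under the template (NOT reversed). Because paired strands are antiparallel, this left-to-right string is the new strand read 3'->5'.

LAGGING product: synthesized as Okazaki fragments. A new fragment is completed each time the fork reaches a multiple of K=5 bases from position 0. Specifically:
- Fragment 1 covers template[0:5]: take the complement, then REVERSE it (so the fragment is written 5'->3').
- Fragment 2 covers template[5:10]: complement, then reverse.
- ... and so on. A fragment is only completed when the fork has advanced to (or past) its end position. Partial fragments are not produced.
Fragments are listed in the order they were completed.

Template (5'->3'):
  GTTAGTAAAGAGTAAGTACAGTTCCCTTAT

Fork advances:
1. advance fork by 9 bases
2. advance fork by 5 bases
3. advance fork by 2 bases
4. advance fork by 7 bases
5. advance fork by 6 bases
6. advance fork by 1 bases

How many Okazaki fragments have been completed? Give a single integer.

Answer: 6

Derivation:
Step 1: advance 9 -> fork_pos = 0 + 9 = 9. Reached multiple(s) of 5: 5 -> fragment 1 completed (1 total).
Step 2: advance 5 -> fork_pos = 9 + 5 = 14. Reached multiple(s) of 5: 10 -> fragment 2 completed (2 total).
Step 3: advance 2 -> fork_pos = 14 + 2 = 16. Reached multiple(s) of 5: 15 -> fragment 3 completed (3 total).
Step 4: advance 7 -> fork_pos = 16 + 7 = 23. Reached multiple(s) of 5: 20 -> fragment 4 completed (4 total).
Step 5: advance 6 -> fork_pos = 23 + 6 = 29. Reached multiple(s) of 5: 25 -> fragment 5 completed (5 total).
Step 6: advance 1 -> fork_pos = 29 + 1 = 30. Reached multiple(s) of 5: 30 -> fragment 6 completed (6 total).
Check: final fork_pos = 30; the multiples of 5 that are <= 30 are 5..30 -> 30 // 5 = 6 completed fragment(s).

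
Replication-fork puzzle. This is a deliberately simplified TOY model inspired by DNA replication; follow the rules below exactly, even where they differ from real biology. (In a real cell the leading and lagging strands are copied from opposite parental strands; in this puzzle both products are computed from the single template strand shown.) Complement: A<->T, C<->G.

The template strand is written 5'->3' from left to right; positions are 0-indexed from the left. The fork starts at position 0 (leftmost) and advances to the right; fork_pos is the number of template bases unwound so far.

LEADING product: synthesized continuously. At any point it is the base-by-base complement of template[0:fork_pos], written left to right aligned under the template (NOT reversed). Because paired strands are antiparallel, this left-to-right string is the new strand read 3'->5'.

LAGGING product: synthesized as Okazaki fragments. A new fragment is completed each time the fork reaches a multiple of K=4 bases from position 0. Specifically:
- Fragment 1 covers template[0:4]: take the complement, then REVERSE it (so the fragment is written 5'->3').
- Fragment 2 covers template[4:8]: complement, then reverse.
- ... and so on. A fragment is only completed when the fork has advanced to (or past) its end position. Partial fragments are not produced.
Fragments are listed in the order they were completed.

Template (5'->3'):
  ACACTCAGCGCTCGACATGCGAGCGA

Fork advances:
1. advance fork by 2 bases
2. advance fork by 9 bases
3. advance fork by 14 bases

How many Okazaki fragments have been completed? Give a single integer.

Answer: 6

Derivation:
Step 1: advance 2 -> fork_pos = 0 + 2 = 2. Next multiple of 4 is 4 (not reached); still 0 fragment(s).
Step 2: advance 9 -> fork_pos = 2 + 9 = 11. Reached multiple(s) of 4: 4, 8 -> fragments 1-2 completed (2 total).
Step 3: advance 14 -> fork_pos = 11 + 14 = 25. Reached multiple(s) of 4: 12, 16, 20, 24 -> fragments 3-6 completed (6 total).
Check: final fork_pos = 25; the multiples of 4 that are <= 25 are 4..24 -> 25 // 4 = 6 completed fragment(s).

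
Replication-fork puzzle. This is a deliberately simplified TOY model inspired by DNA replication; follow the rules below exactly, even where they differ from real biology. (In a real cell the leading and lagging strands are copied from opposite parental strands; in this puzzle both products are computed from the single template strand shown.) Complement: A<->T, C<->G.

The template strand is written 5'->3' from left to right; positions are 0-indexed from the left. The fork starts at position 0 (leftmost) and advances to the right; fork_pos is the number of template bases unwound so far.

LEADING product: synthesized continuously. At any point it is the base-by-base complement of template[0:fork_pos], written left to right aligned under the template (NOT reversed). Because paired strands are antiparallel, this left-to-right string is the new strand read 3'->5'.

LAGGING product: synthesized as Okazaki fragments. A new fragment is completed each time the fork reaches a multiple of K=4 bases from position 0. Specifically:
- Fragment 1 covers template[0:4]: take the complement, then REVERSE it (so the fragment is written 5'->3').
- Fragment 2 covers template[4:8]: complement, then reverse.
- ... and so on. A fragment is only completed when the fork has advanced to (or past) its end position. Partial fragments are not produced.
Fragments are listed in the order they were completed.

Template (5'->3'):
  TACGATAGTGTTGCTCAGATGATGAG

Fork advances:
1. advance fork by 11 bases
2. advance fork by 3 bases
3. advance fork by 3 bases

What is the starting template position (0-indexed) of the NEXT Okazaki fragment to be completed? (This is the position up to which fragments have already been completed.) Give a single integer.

Step 1: advance 11 -> fork_pos = 0 + 11 = 11. Reached multiple(s) of 4: 4, 8 -> fragments 1-2 completed (2 total).
Step 2: advance 3 -> fork_pos = 11 + 3 = 14. Reached multiple(s) of 4: 12 -> fragment 3 completed (3 total).
Step 3: advance 3 -> fork_pos = 14 + 3 = 17. Reached multiple(s) of 4: 16 -> fragment 4 completed (4 total).
4 fragment(s) completed, covering template[0:16] (4 x 4 = 16). The next fragment, fragment 5, covers template[16:20], so it starts at position 16.

Answer: 16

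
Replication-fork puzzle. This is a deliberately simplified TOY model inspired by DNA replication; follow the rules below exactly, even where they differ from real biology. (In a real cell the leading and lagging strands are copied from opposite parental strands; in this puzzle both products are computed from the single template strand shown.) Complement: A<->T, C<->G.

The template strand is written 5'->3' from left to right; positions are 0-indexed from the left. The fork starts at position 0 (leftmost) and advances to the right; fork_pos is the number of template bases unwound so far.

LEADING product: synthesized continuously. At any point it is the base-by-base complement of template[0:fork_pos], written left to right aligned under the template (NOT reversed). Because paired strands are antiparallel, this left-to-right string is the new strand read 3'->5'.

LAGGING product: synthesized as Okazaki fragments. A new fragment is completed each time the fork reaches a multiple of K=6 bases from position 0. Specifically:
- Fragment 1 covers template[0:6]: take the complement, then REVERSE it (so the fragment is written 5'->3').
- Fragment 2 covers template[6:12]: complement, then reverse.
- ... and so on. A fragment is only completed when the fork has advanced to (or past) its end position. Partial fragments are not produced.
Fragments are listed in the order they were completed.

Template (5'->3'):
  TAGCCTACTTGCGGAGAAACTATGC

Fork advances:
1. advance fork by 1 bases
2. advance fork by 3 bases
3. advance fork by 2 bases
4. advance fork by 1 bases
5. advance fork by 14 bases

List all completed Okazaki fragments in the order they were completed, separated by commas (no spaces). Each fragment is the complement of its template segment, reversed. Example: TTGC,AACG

Step 1: advance 1 -> fork_pos = 0 + 1 = 1. Next multiple of 6 is 6 (not reached); still 0 fragment(s).
Step 2: advance 3 -> fork_pos = 1 + 3 = 4. Next multiple of 6 is 6 (not reached); still 0 fragment(s).
Step 3: advance 2 -> fork_pos = 4 + 2 = 6. Reached multiple(s) of 6: 6 -> fragment 1 completed (1 total).
Step 4: advance 1 -> fork_pos = 6 + 1 = 7. Next multiple of 6 is 12 (not reached); still 1 fragment(s).
Step 5: advance 14 -> fork_pos = 7 + 14 = 21. Reached multiple(s) of 6: 12, 18 -> fragments 2-3 completed (3 total).
Final fork_pos = 21, so 3 fragment(s) are complete. Build each: template segment -> complement -> reverse.
Fragment 1: template[0:6] = TAGCCT -> complement ATCGGA -> reversed AGGCTA
Fragment 2: template[6:12] = ACTTGC -> complement TGAACG -> reversed GCAAGT
Fragment 3: template[12:18] = GGAGAA -> complement CCTCTT -> reversed TTCTCC

Answer: AGGCTA,GCAAGT,TTCTCC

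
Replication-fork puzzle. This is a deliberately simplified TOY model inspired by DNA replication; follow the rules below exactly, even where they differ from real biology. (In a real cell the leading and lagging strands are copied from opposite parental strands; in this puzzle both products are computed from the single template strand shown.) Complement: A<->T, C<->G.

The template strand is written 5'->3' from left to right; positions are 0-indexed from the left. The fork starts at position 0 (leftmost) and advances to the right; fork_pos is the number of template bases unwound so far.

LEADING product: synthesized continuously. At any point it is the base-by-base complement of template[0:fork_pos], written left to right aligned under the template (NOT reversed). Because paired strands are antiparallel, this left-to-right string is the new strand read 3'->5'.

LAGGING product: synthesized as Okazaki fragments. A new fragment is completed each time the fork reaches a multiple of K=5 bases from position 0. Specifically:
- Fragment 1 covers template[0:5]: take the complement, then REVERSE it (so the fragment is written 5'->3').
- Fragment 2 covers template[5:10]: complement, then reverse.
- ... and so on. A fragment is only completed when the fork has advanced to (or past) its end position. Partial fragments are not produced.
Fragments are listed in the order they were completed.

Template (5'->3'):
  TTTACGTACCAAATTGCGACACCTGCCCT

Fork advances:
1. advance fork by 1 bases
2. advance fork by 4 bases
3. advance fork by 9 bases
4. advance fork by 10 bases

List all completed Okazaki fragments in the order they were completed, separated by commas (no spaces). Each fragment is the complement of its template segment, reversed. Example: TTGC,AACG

Step 1: advance 1 -> fork_pos = 0 + 1 = 1. Next multiple of 5 is 5 (not reached); still 0 fragment(s).
Step 2: advance 4 -> fork_pos = 1 + 4 = 5. Reached multiple(s) of 5: 5 -> fragment 1 completed (1 total).
Step 3: advance 9 -> fork_pos = 5 + 9 = 14. Reached multiple(s) of 5: 10 -> fragment 2 completed (2 total).
Step 4: advance 10 -> fork_pos = 14 + 10 = 24. Reached multiple(s) of 5: 15, 20 -> fragments 3-4 completed (4 total).
Final fork_pos = 24, so 4 fragment(s) are complete. Build each: template segment -> complement -> reverse.
Fragment 1: template[0:5] = TTTAC -> complement AAATG -> reversed GTAAA
Fragment 2: template[5:10] = GTACC -> complement CATGG -> reversed GGTAC
Fragment 3: template[10:15] = AAATT -> complement TTTAA -> reversed AATTT
Fragment 4: template[15:20] = GCGAC -> complement CGCTG -> reversed GTCGC

Answer: GTAAA,GGTAC,AATTT,GTCGC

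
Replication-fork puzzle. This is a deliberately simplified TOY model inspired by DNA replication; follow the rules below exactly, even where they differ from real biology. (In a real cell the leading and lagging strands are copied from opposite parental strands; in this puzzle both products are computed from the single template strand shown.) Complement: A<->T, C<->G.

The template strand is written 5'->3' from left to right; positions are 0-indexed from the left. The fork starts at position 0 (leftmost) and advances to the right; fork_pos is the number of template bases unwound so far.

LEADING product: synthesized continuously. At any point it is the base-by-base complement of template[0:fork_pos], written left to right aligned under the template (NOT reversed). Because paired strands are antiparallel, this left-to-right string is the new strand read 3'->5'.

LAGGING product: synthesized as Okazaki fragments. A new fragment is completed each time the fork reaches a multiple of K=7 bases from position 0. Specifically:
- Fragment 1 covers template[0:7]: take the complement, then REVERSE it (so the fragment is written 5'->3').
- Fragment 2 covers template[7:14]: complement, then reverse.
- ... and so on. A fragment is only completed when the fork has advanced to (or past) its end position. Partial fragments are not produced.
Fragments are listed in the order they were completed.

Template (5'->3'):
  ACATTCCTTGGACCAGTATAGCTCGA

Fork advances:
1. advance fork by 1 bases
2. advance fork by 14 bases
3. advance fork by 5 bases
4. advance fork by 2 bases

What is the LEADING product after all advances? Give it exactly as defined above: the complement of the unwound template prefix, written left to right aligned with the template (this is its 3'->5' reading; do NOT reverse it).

Step 1: advance 1 -> fork_pos = 0 + 1 = 1.
Step 2: advance 14 -> fork_pos = 1 + 14 = 15.
Step 3: advance 5 -> fork_pos = 15 + 5 = 20.
Step 4: advance 2 -> fork_pos = 20 + 2 = 22.
Unwound prefix: template[0:22] = ACATTCCTTGGACCAGTATAGC
Complement it base by base (A<->T, C<->G), keeping left-to-right order:
  [0:5] ACATT -> TGTAA
  [5:10] CCTTG -> GGAAC
  [10:15] GACCA -> CTGGT
  [15:20] GTATA -> CATAT
  [20:22] GC -> CG
Concatenate: TGTAAGGAACCTGGTCATATCG (length 22; written aligned with the template, i.e. 3'->5').

Answer: TGTAAGGAACCTGGTCATATCG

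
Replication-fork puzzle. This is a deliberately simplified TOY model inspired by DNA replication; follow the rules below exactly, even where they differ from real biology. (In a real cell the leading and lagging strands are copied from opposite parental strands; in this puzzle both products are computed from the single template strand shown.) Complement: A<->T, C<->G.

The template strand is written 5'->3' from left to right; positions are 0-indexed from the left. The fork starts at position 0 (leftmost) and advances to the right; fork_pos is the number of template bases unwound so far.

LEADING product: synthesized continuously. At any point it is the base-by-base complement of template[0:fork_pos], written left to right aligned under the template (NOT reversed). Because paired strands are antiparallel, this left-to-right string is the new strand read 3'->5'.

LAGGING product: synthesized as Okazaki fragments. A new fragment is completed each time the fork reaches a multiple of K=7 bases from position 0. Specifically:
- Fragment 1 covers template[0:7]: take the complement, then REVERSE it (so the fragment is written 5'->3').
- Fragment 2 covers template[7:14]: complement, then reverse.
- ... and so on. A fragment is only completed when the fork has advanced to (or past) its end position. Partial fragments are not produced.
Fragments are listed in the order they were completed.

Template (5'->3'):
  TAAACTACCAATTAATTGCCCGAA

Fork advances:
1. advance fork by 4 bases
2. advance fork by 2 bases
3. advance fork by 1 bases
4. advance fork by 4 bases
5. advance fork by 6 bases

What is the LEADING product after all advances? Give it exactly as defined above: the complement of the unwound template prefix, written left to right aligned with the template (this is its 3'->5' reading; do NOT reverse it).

Step 1: advance 4 -> fork_pos = 0 + 4 = 4.
Step 2: advance 2 -> fork_pos = 4 + 2 = 6.
Step 3: advance 1 -> fork_pos = 6 + 1 = 7.
Step 4: advance 4 -> fork_pos = 7 + 4 = 11.
Step 5: advance 6 -> fork_pos = 11 + 6 = 17.
Unwound prefix: template[0:17] = TAAACTACCAATTAATT
Complement it base by base (A<->T, C<->G), keeping left-to-right order:
  [0:5] TAAAC -> ATTTG
  [5:10] TACCA -> ATGGT
  [10:15] ATTAA -> TAATT
  [15:17] TT -> AA
Concatenate: ATTTGATGGTTAATTAA (length 17; written aligned with the template, i.e. 3'->5').

Answer: ATTTGATGGTTAATTAA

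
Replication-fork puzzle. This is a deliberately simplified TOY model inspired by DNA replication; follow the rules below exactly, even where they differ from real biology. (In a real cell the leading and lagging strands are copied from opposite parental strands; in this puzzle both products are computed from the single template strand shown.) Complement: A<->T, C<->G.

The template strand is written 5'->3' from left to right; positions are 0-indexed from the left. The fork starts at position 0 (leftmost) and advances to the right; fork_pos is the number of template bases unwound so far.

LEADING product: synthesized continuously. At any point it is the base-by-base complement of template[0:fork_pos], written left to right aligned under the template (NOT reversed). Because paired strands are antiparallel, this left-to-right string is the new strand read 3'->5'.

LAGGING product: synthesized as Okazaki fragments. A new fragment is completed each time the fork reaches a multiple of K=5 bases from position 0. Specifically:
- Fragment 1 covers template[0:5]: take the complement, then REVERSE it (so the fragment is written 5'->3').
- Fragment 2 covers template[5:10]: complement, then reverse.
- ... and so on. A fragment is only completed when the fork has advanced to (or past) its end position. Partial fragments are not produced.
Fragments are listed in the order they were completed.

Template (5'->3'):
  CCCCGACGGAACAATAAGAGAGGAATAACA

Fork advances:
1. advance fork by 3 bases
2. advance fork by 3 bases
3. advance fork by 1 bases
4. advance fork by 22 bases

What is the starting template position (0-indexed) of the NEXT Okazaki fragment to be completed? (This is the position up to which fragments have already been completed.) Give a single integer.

Answer: 25

Derivation:
Step 1: advance 3 -> fork_pos = 0 + 3 = 3. Next multiple of 5 is 5 (not reached); still 0 fragment(s).
Step 2: advance 3 -> fork_pos = 3 + 3 = 6. Reached multiple(s) of 5: 5 -> fragment 1 completed (1 total).
Step 3: advance 1 -> fork_pos = 6 + 1 = 7. Next multiple of 5 is 10 (not reached); still 1 fragment(s).
Step 4: advance 22 -> fork_pos = 7 + 22 = 29. Reached multiple(s) of 5: 10, 15, 20, 25 -> fragments 2-5 completed (5 total).
5 fragment(s) completed, covering template[0:25] (5 x 5 = 25). The next fragment, fragment 6, covers template[25:30], so it starts at position 25.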